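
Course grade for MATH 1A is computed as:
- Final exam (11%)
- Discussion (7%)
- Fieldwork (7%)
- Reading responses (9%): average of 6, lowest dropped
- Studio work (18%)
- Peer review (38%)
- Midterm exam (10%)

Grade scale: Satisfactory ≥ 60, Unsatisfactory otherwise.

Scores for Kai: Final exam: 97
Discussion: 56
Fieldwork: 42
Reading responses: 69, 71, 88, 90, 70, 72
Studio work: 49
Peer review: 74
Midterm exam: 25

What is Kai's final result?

Reading responses: drop 69 → average of remaining 5 = 391/5 = 78.2
Weighted total:
  Final exam 97 × 0.11 = 10.67
  Discussion 56 × 0.07 = 3.92
  Fieldwork 42 × 0.07 = 2.94
  Reading responses 78.2 × 0.09 = 7.038
  Studio work 49 × 0.18 = 8.82
  Peer review 74 × 0.38 = 28.12
  Midterm exam 25 × 0.1 = 2.5
Sum = 64.008
64.008 ≥ 60 → Satisfactory

Satisfactory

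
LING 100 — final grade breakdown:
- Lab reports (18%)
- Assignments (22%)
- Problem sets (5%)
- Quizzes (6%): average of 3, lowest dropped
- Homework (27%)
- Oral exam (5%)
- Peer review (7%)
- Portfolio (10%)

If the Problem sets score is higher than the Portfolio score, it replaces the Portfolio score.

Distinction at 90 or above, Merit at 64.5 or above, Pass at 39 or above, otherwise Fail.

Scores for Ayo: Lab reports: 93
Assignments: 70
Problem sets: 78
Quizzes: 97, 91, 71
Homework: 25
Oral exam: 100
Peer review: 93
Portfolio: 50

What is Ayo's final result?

Quizzes: drop 71 → average of remaining 2 = 188/2 = 94
Problem sets (78) > Portfolio (50), so Portfolio counts as 78.
Weighted total:
  Lab reports 93 × 0.18 = 16.74
  Assignments 70 × 0.22 = 15.4
  Problem sets 78 × 0.05 = 3.9
  Quizzes 94 × 0.06 = 5.64
  Homework 25 × 0.27 = 6.75
  Oral exam 100 × 0.05 = 5
  Peer review 93 × 0.07 = 6.51
  Portfolio 78 × 0.1 = 7.8
Sum = 67.74
67.74 is ≥ 64.5 and < 90 → Merit

Merit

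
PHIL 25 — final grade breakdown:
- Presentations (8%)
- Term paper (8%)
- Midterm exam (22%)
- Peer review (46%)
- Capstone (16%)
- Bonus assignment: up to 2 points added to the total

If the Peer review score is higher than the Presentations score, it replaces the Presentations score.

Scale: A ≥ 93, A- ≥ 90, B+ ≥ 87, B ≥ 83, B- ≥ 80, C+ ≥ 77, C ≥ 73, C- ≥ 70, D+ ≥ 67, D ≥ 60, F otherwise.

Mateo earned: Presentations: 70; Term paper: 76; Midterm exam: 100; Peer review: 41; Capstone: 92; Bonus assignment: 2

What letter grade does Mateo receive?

D+

Peer review (41) ≤ Presentations (70), so Presentations stays at 70.
Weighted total:
  Presentations 70 × 0.08 = 5.6
  Term paper 76 × 0.08 = 6.08
  Midterm exam 100 × 0.22 = 22
  Peer review 41 × 0.46 = 18.86
  Capstone 92 × 0.16 = 14.72
Sum = 67.26
Bonus assignment: 67.26 + 2 = 69.26
69.26 is ≥ 67 and < 70 → D+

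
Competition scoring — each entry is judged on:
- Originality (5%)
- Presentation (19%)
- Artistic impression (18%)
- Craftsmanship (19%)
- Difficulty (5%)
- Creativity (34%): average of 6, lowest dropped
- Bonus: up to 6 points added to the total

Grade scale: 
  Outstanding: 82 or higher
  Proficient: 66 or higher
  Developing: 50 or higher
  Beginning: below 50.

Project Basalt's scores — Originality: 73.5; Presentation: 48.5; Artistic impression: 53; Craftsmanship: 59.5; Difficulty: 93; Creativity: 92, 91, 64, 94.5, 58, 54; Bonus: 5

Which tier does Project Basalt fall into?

Creativity: drop 54 → average of remaining 5 = 399.5/5 = 79.9
Weighted total:
  Originality 73.5 × 0.05 = 3.675
  Presentation 48.5 × 0.19 = 9.215
  Artistic impression 53 × 0.18 = 9.54
  Craftsmanship 59.5 × 0.19 = 11.305
  Difficulty 93 × 0.05 = 4.65
  Creativity 79.9 × 0.34 = 27.166
Sum = 65.551
Bonus: 65.551 + 5 = 70.551
70.551 is ≥ 66 and < 82 → Proficient

Proficient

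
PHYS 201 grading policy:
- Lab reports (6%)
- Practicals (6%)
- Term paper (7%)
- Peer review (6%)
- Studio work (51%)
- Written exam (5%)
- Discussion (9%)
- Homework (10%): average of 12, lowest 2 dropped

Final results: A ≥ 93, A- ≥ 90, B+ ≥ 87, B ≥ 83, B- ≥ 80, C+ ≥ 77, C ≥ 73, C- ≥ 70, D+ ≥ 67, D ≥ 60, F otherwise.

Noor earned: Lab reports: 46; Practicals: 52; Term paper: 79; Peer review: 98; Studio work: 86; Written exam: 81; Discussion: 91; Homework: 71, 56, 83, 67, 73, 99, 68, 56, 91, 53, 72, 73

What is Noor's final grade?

Homework: drop 53, 56 → average of remaining 10 = 753/10 = 75.3
Weighted total:
  Lab reports 46 × 0.06 = 2.76
  Practicals 52 × 0.06 = 3.12
  Term paper 79 × 0.07 = 5.53
  Peer review 98 × 0.06 = 5.88
  Studio work 86 × 0.51 = 43.86
  Written exam 81 × 0.05 = 4.05
  Discussion 91 × 0.09 = 8.19
  Homework 75.3 × 0.1 = 7.53
Sum = 80.92
80.92 is ≥ 80 and < 83 → B-

B-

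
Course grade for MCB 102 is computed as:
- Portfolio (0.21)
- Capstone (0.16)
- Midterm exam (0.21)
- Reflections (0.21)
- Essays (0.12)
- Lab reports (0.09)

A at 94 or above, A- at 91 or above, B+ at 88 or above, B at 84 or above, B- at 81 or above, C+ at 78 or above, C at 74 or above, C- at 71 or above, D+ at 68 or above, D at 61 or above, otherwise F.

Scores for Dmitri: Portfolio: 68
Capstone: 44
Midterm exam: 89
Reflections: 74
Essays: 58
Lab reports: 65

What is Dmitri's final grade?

Weighted total:
  Portfolio 68 × 0.21 = 14.28
  Capstone 44 × 0.16 = 7.04
  Midterm exam 89 × 0.21 = 18.69
  Reflections 74 × 0.21 = 15.54
  Essays 58 × 0.12 = 6.96
  Lab reports 65 × 0.09 = 5.85
Sum = 68.36
68.36 is ≥ 68 and < 71 → D+

D+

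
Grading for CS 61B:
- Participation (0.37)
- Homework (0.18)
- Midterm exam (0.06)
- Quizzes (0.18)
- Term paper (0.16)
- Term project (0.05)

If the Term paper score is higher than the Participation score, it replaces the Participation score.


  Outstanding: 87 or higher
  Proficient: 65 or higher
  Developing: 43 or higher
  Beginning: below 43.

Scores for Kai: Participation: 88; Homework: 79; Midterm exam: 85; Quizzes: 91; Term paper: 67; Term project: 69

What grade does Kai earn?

Proficient

Term paper (67) ≤ Participation (88), so Participation stays at 88.
Weighted total:
  Participation 88 × 0.37 = 32.56
  Homework 79 × 0.18 = 14.22
  Midterm exam 85 × 0.06 = 5.1
  Quizzes 91 × 0.18 = 16.38
  Term paper 67 × 0.16 = 10.72
  Term project 69 × 0.05 = 3.45
Sum = 82.43
82.43 is ≥ 65 and < 87 → Proficient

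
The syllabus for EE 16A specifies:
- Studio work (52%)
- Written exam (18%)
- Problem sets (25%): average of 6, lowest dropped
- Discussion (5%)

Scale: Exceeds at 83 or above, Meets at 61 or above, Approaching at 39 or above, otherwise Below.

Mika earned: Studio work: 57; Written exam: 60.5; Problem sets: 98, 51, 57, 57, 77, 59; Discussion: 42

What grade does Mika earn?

Problem sets: drop 51 → average of remaining 5 = 348/5 = 69.6
Weighted total:
  Studio work 57 × 0.52 = 29.64
  Written exam 60.5 × 0.18 = 10.89
  Problem sets 69.6 × 0.25 = 17.4
  Discussion 42 × 0.05 = 2.1
Sum = 60.03
60.03 is ≥ 39 and < 61 → Approaching

Approaching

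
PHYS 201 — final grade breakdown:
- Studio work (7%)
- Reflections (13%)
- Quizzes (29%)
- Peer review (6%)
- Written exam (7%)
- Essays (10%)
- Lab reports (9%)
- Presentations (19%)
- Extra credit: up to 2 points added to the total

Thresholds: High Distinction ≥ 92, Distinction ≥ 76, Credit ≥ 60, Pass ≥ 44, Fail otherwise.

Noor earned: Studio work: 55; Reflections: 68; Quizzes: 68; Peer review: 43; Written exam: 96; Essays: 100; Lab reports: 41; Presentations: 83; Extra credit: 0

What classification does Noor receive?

Weighted total:
  Studio work 55 × 0.07 = 3.85
  Reflections 68 × 0.13 = 8.84
  Quizzes 68 × 0.29 = 19.72
  Peer review 43 × 0.06 = 2.58
  Written exam 96 × 0.07 = 6.72
  Essays 100 × 0.1 = 10
  Lab reports 41 × 0.09 = 3.69
  Presentations 83 × 0.19 = 15.77
Sum = 71.17
Extra credit: 71.17 + 0 = 71.17
71.17 is ≥ 60 and < 76 → Credit

Credit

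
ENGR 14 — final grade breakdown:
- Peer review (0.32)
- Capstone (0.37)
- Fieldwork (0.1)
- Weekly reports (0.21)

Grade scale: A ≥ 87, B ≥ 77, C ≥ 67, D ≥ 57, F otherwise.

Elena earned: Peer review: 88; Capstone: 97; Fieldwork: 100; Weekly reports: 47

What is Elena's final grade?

B

Weighted total:
  Peer review 88 × 0.32 = 28.16
  Capstone 97 × 0.37 = 35.89
  Fieldwork 100 × 0.1 = 10
  Weekly reports 47 × 0.21 = 9.87
Sum = 83.92
83.92 is ≥ 77 and < 87 → B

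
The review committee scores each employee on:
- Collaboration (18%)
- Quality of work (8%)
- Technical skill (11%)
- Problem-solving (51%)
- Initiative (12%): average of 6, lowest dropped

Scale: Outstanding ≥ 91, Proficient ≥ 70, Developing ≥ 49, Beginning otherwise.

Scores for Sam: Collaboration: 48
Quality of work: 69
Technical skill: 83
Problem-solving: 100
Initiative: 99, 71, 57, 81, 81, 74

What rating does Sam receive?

Proficient

Initiative: drop 57 → average of remaining 5 = 406/5 = 81.2
Weighted total:
  Collaboration 48 × 0.18 = 8.64
  Quality of work 69 × 0.08 = 5.52
  Technical skill 83 × 0.11 = 9.13
  Problem-solving 100 × 0.51 = 51
  Initiative 81.2 × 0.12 = 9.744
Sum = 84.034
84.034 is ≥ 70 and < 91 → Proficient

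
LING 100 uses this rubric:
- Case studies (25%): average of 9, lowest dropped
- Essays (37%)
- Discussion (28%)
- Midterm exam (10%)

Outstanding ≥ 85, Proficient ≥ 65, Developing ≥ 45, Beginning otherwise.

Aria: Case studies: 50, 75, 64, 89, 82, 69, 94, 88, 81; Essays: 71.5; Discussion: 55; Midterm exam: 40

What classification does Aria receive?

Proficient

Case studies: drop 50 → average of remaining 8 = 642/8 = 80.25
Weighted total:
  Case studies 80.25 × 0.25 = 20.0625
  Essays 71.5 × 0.37 = 26.455
  Discussion 55 × 0.28 = 15.4
  Midterm exam 40 × 0.1 = 4
Sum = 65.9175
65.9175 is ≥ 65 and < 85 → Proficient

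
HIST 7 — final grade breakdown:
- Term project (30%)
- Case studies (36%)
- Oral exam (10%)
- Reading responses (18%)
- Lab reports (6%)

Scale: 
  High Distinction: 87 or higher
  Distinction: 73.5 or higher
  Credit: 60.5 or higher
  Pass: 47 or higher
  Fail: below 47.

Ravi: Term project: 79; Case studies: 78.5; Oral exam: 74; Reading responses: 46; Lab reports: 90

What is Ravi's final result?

Weighted total:
  Term project 79 × 0.3 = 23.7
  Case studies 78.5 × 0.36 = 28.26
  Oral exam 74 × 0.1 = 7.4
  Reading responses 46 × 0.18 = 8.28
  Lab reports 90 × 0.06 = 5.4
Sum = 73.04
73.04 is ≥ 60.5 and < 73.5 → Credit

Credit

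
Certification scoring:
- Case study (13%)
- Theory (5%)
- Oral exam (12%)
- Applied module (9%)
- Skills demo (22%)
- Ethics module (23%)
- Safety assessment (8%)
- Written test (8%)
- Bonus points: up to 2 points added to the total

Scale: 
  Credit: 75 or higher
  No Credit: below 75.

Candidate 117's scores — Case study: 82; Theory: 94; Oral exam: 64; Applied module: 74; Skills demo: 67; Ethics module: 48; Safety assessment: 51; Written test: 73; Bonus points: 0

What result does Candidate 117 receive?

Weighted total:
  Case study 82 × 0.13 = 10.66
  Theory 94 × 0.05 = 4.7
  Oral exam 64 × 0.12 = 7.68
  Applied module 74 × 0.09 = 6.66
  Skills demo 67 × 0.22 = 14.74
  Ethics module 48 × 0.23 = 11.04
  Safety assessment 51 × 0.08 = 4.08
  Written test 73 × 0.08 = 5.84
Sum = 65.4
Bonus points: 65.4 + 0 = 65.4
65.4 < 75 → No Credit

No Credit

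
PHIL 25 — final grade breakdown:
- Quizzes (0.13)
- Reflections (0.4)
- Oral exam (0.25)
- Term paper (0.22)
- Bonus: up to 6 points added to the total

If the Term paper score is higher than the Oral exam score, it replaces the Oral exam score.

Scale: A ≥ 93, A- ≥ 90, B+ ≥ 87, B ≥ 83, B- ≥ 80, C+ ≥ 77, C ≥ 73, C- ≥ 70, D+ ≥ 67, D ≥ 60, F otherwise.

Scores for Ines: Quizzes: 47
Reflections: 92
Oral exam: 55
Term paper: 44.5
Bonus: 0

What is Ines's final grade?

D

Term paper (44.5) ≤ Oral exam (55), so Oral exam stays at 55.
Weighted total:
  Quizzes 47 × 0.13 = 6.11
  Reflections 92 × 0.4 = 36.8
  Oral exam 55 × 0.25 = 13.75
  Term paper 44.5 × 0.22 = 9.79
Sum = 66.45
Bonus: 66.45 + 0 = 66.45
66.45 is ≥ 60 and < 67 → D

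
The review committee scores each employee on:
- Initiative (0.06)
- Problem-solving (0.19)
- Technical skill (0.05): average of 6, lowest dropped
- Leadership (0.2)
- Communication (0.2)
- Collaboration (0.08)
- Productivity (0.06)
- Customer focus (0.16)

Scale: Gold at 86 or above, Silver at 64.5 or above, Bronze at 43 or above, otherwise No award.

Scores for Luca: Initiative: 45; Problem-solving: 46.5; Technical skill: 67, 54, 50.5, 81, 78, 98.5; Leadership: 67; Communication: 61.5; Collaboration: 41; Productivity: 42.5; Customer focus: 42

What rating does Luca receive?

Bronze

Technical skill: drop 50.5 → average of remaining 5 = 378.5/5 = 75.7
Weighted total:
  Initiative 45 × 0.06 = 2.7
  Problem-solving 46.5 × 0.19 = 8.835
  Technical skill 75.7 × 0.05 = 3.785
  Leadership 67 × 0.2 = 13.4
  Communication 61.5 × 0.2 = 12.3
  Collaboration 41 × 0.08 = 3.28
  Productivity 42.5 × 0.06 = 2.55
  Customer focus 42 × 0.16 = 6.72
Sum = 53.57
53.57 is ≥ 43 and < 64.5 → Bronze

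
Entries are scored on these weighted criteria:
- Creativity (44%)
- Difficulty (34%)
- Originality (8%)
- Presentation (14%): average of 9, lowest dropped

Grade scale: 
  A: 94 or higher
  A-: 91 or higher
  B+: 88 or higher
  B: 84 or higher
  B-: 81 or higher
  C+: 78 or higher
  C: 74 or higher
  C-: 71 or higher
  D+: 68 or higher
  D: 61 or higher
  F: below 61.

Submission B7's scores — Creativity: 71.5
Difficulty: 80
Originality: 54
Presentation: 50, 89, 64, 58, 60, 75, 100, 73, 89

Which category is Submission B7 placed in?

Presentation: drop 50 → average of remaining 8 = 608/8 = 76
Weighted total:
  Creativity 71.5 × 0.44 = 31.46
  Difficulty 80 × 0.34 = 27.2
  Originality 54 × 0.08 = 4.32
  Presentation 76 × 0.14 = 10.64
Sum = 73.62
73.62 is ≥ 71 and < 74 → C-

C-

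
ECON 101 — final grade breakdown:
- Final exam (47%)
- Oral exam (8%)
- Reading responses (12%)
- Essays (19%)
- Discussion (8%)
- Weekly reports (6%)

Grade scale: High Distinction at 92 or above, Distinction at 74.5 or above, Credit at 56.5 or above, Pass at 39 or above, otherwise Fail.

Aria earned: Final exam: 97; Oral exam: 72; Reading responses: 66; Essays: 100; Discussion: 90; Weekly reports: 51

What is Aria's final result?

Distinction

Weighted total:
  Final exam 97 × 0.47 = 45.59
  Oral exam 72 × 0.08 = 5.76
  Reading responses 66 × 0.12 = 7.92
  Essays 100 × 0.19 = 19
  Discussion 90 × 0.08 = 7.2
  Weekly reports 51 × 0.06 = 3.06
Sum = 88.53
88.53 is ≥ 74.5 and < 92 → Distinction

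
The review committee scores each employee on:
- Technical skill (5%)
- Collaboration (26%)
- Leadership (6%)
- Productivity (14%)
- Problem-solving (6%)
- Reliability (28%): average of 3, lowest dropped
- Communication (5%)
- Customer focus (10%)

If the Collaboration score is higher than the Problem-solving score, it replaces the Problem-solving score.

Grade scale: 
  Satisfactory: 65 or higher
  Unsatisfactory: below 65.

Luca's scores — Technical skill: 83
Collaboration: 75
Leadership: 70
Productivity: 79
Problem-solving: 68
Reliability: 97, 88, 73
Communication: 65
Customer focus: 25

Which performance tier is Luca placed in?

Reliability: drop 73 → average of remaining 2 = 185/2 = 92.5
Collaboration (75) > Problem-solving (68), so Problem-solving counts as 75.
Weighted total:
  Technical skill 83 × 0.05 = 4.15
  Collaboration 75 × 0.26 = 19.5
  Leadership 70 × 0.06 = 4.2
  Productivity 79 × 0.14 = 11.06
  Problem-solving 75 × 0.06 = 4.5
  Reliability 92.5 × 0.28 = 25.9
  Communication 65 × 0.05 = 3.25
  Customer focus 25 × 0.1 = 2.5
Sum = 75.06
75.06 ≥ 65 → Satisfactory

Satisfactory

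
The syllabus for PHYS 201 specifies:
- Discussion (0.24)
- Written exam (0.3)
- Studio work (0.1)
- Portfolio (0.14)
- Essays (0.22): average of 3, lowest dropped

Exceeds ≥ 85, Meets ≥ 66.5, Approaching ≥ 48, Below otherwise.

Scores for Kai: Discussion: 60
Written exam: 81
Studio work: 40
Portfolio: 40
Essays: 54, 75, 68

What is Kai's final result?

Essays: drop 54 → average of remaining 2 = 143/2 = 71.5
Weighted total:
  Discussion 60 × 0.24 = 14.4
  Written exam 81 × 0.3 = 24.3
  Studio work 40 × 0.1 = 4
  Portfolio 40 × 0.14 = 5.6
  Essays 71.5 × 0.22 = 15.73
Sum = 64.03
64.03 is ≥ 48 and < 66.5 → Approaching

Approaching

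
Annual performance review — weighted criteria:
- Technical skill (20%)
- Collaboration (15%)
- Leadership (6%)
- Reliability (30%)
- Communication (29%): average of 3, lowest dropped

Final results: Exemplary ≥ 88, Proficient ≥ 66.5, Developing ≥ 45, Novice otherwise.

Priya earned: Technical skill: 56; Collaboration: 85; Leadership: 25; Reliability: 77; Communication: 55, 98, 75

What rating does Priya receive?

Proficient

Communication: drop 55 → average of remaining 2 = 173/2 = 86.5
Weighted total:
  Technical skill 56 × 0.2 = 11.2
  Collaboration 85 × 0.15 = 12.75
  Leadership 25 × 0.06 = 1.5
  Reliability 77 × 0.3 = 23.1
  Communication 86.5 × 0.29 = 25.085
Sum = 73.635
73.635 is ≥ 66.5 and < 88 → Proficient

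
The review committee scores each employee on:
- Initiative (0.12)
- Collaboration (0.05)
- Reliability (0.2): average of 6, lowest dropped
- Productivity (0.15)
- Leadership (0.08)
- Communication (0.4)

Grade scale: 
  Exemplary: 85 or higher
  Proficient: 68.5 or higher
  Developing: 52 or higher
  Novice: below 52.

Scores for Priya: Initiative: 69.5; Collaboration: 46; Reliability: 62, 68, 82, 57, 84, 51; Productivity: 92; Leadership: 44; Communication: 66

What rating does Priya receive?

Reliability: drop 51 → average of remaining 5 = 353/5 = 70.6
Weighted total:
  Initiative 69.5 × 0.12 = 8.34
  Collaboration 46 × 0.05 = 2.3
  Reliability 70.6 × 0.2 = 14.12
  Productivity 92 × 0.15 = 13.8
  Leadership 44 × 0.08 = 3.52
  Communication 66 × 0.4 = 26.4
Sum = 68.48
68.48 is ≥ 52 and < 68.5 → Developing

Developing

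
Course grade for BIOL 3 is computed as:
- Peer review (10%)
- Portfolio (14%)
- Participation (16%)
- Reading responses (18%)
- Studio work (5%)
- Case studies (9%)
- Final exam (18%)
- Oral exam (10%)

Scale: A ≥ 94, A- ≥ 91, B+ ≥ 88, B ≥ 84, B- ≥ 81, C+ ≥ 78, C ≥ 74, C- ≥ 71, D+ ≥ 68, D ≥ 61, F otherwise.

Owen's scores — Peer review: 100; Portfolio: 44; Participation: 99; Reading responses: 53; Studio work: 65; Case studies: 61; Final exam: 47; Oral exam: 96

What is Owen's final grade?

Weighted total:
  Peer review 100 × 0.1 = 10
  Portfolio 44 × 0.14 = 6.16
  Participation 99 × 0.16 = 15.84
  Reading responses 53 × 0.18 = 9.54
  Studio work 65 × 0.05 = 3.25
  Case studies 61 × 0.09 = 5.49
  Final exam 47 × 0.18 = 8.46
  Oral exam 96 × 0.1 = 9.6
Sum = 68.34
68.34 is ≥ 68 and < 71 → D+

D+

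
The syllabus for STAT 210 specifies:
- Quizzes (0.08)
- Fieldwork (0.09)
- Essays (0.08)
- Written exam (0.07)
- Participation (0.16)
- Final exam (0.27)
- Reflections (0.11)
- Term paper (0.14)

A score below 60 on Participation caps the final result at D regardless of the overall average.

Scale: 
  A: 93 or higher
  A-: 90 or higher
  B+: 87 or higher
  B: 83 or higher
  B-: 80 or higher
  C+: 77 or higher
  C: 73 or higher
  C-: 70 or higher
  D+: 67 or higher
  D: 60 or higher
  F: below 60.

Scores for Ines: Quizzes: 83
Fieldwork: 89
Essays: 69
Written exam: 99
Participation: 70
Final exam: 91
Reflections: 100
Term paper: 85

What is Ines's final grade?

Participation score 70 ≥ 60: minimum met.
Weighted total:
  Quizzes 83 × 0.08 = 6.64
  Fieldwork 89 × 0.09 = 8.01
  Essays 69 × 0.08 = 5.52
  Written exam 99 × 0.07 = 6.93
  Participation 70 × 0.16 = 11.2
  Final exam 91 × 0.27 = 24.57
  Reflections 100 × 0.11 = 11
  Term paper 85 × 0.14 = 11.9
Sum = 85.77
85.77 is ≥ 83 and < 87 → B

B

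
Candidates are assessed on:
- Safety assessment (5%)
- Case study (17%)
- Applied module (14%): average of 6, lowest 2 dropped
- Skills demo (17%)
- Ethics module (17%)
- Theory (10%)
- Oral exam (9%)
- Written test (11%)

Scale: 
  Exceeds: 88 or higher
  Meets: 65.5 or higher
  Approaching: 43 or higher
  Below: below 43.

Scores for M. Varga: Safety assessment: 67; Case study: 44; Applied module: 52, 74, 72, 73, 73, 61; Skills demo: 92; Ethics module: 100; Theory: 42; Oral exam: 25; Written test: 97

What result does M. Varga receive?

Meets

Applied module: drop 52, 61 → average of remaining 4 = 292/4 = 73
Weighted total:
  Safety assessment 67 × 0.05 = 3.35
  Case study 44 × 0.17 = 7.48
  Applied module 73 × 0.14 = 10.22
  Skills demo 92 × 0.17 = 15.64
  Ethics module 100 × 0.17 = 17
  Theory 42 × 0.1 = 4.2
  Oral exam 25 × 0.09 = 2.25
  Written test 97 × 0.11 = 10.67
Sum = 70.81
70.81 is ≥ 65.5 and < 88 → Meets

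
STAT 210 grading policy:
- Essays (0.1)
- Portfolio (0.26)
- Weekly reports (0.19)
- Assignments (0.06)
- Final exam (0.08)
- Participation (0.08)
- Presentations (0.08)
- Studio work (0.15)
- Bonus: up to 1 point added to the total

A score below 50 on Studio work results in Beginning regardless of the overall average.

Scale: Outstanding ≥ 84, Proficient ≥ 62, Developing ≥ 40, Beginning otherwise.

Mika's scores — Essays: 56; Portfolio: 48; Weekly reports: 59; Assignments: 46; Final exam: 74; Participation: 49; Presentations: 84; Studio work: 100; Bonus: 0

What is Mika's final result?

Studio work score 100 ≥ 50: minimum met.
Weighted total:
  Essays 56 × 0.1 = 5.6
  Portfolio 48 × 0.26 = 12.48
  Weekly reports 59 × 0.19 = 11.21
  Assignments 46 × 0.06 = 2.76
  Final exam 74 × 0.08 = 5.92
  Participation 49 × 0.08 = 3.92
  Presentations 84 × 0.08 = 6.72
  Studio work 100 × 0.15 = 15
Sum = 63.61
Bonus: 63.61 + 0 = 63.61
63.61 is ≥ 62 and < 84 → Proficient

Proficient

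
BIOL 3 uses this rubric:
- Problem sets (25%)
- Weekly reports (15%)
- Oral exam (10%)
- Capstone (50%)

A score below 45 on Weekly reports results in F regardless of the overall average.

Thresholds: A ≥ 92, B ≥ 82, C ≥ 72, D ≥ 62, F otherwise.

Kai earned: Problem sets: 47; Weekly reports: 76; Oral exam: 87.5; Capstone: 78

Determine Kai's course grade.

D

Weekly reports score 76 ≥ 45: minimum met.
Weighted total:
  Problem sets 47 × 0.25 = 11.75
  Weekly reports 76 × 0.15 = 11.4
  Oral exam 87.5 × 0.1 = 8.75
  Capstone 78 × 0.5 = 39
Sum = 70.9
70.9 is ≥ 62 and < 72 → D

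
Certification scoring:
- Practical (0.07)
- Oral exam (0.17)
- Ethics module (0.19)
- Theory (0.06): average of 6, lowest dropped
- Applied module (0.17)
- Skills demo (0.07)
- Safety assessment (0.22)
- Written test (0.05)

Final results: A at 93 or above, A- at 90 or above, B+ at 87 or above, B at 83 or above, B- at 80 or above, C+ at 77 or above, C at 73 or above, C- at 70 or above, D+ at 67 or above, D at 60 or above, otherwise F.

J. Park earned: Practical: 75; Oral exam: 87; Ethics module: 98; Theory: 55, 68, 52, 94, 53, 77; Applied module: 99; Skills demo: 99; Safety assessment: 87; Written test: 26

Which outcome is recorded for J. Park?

Theory: drop 52 → average of remaining 5 = 347/5 = 69.4
Weighted total:
  Practical 75 × 0.07 = 5.25
  Oral exam 87 × 0.17 = 14.79
  Ethics module 98 × 0.19 = 18.62
  Theory 69.4 × 0.06 = 4.164
  Applied module 99 × 0.17 = 16.83
  Skills demo 99 × 0.07 = 6.93
  Safety assessment 87 × 0.22 = 19.14
  Written test 26 × 0.05 = 1.3
Sum = 87.024
87.024 is ≥ 87 and < 90 → B+

B+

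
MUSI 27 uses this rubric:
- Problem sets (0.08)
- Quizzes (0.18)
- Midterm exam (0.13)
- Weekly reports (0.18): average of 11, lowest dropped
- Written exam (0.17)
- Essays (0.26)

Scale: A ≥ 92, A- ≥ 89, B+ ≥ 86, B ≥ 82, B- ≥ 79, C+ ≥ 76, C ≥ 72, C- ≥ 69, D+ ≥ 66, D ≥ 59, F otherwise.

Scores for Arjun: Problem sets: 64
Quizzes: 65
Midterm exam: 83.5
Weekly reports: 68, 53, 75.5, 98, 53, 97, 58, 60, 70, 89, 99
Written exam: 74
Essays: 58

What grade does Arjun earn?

Weekly reports: drop 53 → average of remaining 10 = 767.5/10 = 76.75
Weighted total:
  Problem sets 64 × 0.08 = 5.12
  Quizzes 65 × 0.18 = 11.7
  Midterm exam 83.5 × 0.13 = 10.855
  Weekly reports 76.75 × 0.18 = 13.815
  Written exam 74 × 0.17 = 12.58
  Essays 58 × 0.26 = 15.08
Sum = 69.15
69.15 is ≥ 69 and < 72 → C-

C-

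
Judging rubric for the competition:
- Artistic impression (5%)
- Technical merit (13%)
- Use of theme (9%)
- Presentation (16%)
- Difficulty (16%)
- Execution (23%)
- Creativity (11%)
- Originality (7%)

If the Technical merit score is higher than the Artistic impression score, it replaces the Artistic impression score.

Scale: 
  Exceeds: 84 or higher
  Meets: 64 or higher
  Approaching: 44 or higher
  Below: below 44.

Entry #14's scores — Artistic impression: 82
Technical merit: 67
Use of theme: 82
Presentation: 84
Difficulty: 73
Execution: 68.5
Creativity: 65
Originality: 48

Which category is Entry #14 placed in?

Technical merit (67) ≤ Artistic impression (82), so Artistic impression stays at 82.
Weighted total:
  Artistic impression 82 × 0.05 = 4.1
  Technical merit 67 × 0.13 = 8.71
  Use of theme 82 × 0.09 = 7.38
  Presentation 84 × 0.16 = 13.44
  Difficulty 73 × 0.16 = 11.68
  Execution 68.5 × 0.23 = 15.755
  Creativity 65 × 0.11 = 7.15
  Originality 48 × 0.07 = 3.36
Sum = 71.575
71.575 is ≥ 64 and < 84 → Meets

Meets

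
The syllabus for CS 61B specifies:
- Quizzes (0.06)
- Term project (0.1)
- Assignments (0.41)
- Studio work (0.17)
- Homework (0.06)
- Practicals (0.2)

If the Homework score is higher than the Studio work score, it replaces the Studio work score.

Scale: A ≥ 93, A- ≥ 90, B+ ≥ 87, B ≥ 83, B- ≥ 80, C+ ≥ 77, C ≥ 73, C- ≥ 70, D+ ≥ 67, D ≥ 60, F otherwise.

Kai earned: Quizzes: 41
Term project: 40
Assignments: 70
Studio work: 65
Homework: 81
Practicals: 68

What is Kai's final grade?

Homework (81) > Studio work (65), so Studio work counts as 81.
Weighted total:
  Quizzes 41 × 0.06 = 2.46
  Term project 40 × 0.1 = 4
  Assignments 70 × 0.41 = 28.7
  Studio work 81 × 0.17 = 13.77
  Homework 81 × 0.06 = 4.86
  Practicals 68 × 0.2 = 13.6
Sum = 67.39
67.39 is ≥ 67 and < 70 → D+

D+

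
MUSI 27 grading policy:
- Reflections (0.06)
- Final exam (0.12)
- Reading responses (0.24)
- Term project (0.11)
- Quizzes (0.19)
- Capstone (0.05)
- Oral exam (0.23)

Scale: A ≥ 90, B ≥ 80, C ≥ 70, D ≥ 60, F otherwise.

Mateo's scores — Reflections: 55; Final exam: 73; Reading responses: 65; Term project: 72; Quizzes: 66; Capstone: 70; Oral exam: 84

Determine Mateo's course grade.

C

Weighted total:
  Reflections 55 × 0.06 = 3.3
  Final exam 73 × 0.12 = 8.76
  Reading responses 65 × 0.24 = 15.6
  Term project 72 × 0.11 = 7.92
  Quizzes 66 × 0.19 = 12.54
  Capstone 70 × 0.05 = 3.5
  Oral exam 84 × 0.23 = 19.32
Sum = 70.94
70.94 is ≥ 70 and < 80 → C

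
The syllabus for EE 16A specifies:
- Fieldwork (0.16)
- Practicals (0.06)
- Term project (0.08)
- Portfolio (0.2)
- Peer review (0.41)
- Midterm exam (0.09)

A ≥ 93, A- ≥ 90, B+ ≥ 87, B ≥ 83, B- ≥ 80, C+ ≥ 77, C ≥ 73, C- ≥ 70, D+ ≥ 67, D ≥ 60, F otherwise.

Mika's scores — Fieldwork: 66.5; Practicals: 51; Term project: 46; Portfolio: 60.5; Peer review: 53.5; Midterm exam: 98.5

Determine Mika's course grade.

Weighted total:
  Fieldwork 66.5 × 0.16 = 10.64
  Practicals 51 × 0.06 = 3.06
  Term project 46 × 0.08 = 3.68
  Portfolio 60.5 × 0.2 = 12.1
  Peer review 53.5 × 0.41 = 21.935
  Midterm exam 98.5 × 0.09 = 8.865
Sum = 60.28
60.28 is ≥ 60 and < 67 → D

D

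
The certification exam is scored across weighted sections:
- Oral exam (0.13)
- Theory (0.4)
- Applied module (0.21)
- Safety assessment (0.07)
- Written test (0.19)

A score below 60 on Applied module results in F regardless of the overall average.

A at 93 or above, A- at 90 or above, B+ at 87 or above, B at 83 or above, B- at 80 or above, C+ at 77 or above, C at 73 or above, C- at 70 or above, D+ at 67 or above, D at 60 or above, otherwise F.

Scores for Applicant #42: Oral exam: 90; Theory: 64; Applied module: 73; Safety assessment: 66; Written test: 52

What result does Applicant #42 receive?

D+

Applied module score 73 ≥ 60: minimum met.
Weighted total:
  Oral exam 90 × 0.13 = 11.7
  Theory 64 × 0.4 = 25.6
  Applied module 73 × 0.21 = 15.33
  Safety assessment 66 × 0.07 = 4.62
  Written test 52 × 0.19 = 9.88
Sum = 67.13
67.13 is ≥ 67 and < 70 → D+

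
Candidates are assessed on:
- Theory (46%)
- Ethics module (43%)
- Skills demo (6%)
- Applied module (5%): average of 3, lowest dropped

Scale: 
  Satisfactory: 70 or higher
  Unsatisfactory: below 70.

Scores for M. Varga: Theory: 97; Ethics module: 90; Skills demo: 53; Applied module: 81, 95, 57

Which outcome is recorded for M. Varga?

Satisfactory

Applied module: drop 57 → average of remaining 2 = 176/2 = 88
Weighted total:
  Theory 97 × 0.46 = 44.62
  Ethics module 90 × 0.43 = 38.7
  Skills demo 53 × 0.06 = 3.18
  Applied module 88 × 0.05 = 4.4
Sum = 90.9
90.9 ≥ 70 → Satisfactory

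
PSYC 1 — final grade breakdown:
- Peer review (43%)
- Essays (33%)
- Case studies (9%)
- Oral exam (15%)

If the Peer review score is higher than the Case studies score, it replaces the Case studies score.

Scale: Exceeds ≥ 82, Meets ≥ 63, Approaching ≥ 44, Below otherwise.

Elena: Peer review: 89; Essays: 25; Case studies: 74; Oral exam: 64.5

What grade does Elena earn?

Meets

Peer review (89) > Case studies (74), so Case studies counts as 89.
Weighted total:
  Peer review 89 × 0.43 = 38.27
  Essays 25 × 0.33 = 8.25
  Case studies 89 × 0.09 = 8.01
  Oral exam 64.5 × 0.15 = 9.675
Sum = 64.205
64.205 is ≥ 63 and < 82 → Meets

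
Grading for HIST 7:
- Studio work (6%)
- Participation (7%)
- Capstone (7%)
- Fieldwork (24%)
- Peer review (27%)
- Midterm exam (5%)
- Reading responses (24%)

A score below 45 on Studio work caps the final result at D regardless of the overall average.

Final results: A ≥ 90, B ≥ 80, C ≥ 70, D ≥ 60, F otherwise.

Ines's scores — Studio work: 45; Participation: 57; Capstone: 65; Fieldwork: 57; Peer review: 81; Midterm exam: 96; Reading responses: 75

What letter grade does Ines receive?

Studio work score 45 ≥ 45: minimum met.
Weighted total:
  Studio work 45 × 0.06 = 2.7
  Participation 57 × 0.07 = 3.99
  Capstone 65 × 0.07 = 4.55
  Fieldwork 57 × 0.24 = 13.68
  Peer review 81 × 0.27 = 21.87
  Midterm exam 96 × 0.05 = 4.8
  Reading responses 75 × 0.24 = 18
Sum = 69.59
69.59 is ≥ 60 and < 70 → D

D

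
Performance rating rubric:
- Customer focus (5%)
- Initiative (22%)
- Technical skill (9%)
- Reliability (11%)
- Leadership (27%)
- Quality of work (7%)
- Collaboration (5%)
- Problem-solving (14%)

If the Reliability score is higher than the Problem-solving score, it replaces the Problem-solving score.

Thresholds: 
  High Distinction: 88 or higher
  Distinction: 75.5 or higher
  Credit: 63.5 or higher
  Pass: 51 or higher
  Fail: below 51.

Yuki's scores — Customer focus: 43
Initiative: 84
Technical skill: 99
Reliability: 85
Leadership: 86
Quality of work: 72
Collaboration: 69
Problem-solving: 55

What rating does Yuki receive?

Reliability (85) > Problem-solving (55), so Problem-solving counts as 85.
Weighted total:
  Customer focus 43 × 0.05 = 2.15
  Initiative 84 × 0.22 = 18.48
  Technical skill 99 × 0.09 = 8.91
  Reliability 85 × 0.11 = 9.35
  Leadership 86 × 0.27 = 23.22
  Quality of work 72 × 0.07 = 5.04
  Collaboration 69 × 0.05 = 3.45
  Problem-solving 85 × 0.14 = 11.9
Sum = 82.5
82.5 is ≥ 75.5 and < 88 → Distinction

Distinction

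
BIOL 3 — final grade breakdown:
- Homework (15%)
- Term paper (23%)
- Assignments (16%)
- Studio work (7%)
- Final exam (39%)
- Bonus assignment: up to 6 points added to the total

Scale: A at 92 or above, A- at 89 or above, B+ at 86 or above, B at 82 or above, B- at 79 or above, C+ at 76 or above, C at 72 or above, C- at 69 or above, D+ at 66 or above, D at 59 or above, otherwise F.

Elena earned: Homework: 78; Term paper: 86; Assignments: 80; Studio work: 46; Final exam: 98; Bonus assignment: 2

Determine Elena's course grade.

Weighted total:
  Homework 78 × 0.15 = 11.7
  Term paper 86 × 0.23 = 19.78
  Assignments 80 × 0.16 = 12.8
  Studio work 46 × 0.07 = 3.22
  Final exam 98 × 0.39 = 38.22
Sum = 85.72
Bonus assignment: 85.72 + 2 = 87.72
87.72 is ≥ 86 and < 89 → B+

B+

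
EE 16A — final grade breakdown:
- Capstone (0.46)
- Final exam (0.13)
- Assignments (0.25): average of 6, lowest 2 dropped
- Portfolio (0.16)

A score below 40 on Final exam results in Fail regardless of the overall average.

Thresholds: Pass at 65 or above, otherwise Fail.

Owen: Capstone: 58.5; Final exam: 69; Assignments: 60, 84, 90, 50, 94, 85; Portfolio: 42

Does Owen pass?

Fail

Assignments: drop 50, 60 → average of remaining 4 = 353/4 = 88.25
Final exam score 69 ≥ 40: minimum met.
Weighted total:
  Capstone 58.5 × 0.46 = 26.91
  Final exam 69 × 0.13 = 8.97
  Assignments 88.25 × 0.25 = 22.0625
  Portfolio 42 × 0.16 = 6.72
Sum = 64.6625
64.6625 < 65 → Fail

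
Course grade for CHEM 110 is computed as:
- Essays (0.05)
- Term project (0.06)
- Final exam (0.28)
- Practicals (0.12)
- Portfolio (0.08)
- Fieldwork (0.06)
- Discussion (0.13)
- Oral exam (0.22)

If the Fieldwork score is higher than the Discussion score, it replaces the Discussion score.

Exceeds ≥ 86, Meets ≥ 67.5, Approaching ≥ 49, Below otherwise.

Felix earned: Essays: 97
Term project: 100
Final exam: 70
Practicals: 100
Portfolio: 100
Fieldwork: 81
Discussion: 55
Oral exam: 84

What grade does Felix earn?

Fieldwork (81) > Discussion (55), so Discussion counts as 81.
Weighted total:
  Essays 97 × 0.05 = 4.85
  Term project 100 × 0.06 = 6
  Final exam 70 × 0.28 = 19.6
  Practicals 100 × 0.12 = 12
  Portfolio 100 × 0.08 = 8
  Fieldwork 81 × 0.06 = 4.86
  Discussion 81 × 0.13 = 10.53
  Oral exam 84 × 0.22 = 18.48
Sum = 84.32
84.32 is ≥ 67.5 and < 86 → Meets

Meets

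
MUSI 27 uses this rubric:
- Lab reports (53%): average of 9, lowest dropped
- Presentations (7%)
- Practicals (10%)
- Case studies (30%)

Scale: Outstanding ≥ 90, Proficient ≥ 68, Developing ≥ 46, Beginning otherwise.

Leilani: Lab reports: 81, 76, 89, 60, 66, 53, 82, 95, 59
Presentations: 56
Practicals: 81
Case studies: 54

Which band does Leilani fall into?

Lab reports: drop 53 → average of remaining 8 = 608/8 = 76
Weighted total:
  Lab reports 76 × 0.53 = 40.28
  Presentations 56 × 0.07 = 3.92
  Practicals 81 × 0.1 = 8.1
  Case studies 54 × 0.3 = 16.2
Sum = 68.5
68.5 is ≥ 68 and < 90 → Proficient

Proficient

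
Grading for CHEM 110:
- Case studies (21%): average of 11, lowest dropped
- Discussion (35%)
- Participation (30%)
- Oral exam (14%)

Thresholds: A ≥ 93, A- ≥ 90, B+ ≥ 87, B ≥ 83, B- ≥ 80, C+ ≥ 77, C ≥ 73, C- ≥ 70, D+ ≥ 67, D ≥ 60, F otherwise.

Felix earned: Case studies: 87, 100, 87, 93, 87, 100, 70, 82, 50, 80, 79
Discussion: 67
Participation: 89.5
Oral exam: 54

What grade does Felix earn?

Case studies: drop 50 → average of remaining 10 = 865/10 = 86.5
Weighted total:
  Case studies 86.5 × 0.21 = 18.165
  Discussion 67 × 0.35 = 23.45
  Participation 89.5 × 0.3 = 26.85
  Oral exam 54 × 0.14 = 7.56
Sum = 76.025
76.025 is ≥ 73 and < 77 → C

C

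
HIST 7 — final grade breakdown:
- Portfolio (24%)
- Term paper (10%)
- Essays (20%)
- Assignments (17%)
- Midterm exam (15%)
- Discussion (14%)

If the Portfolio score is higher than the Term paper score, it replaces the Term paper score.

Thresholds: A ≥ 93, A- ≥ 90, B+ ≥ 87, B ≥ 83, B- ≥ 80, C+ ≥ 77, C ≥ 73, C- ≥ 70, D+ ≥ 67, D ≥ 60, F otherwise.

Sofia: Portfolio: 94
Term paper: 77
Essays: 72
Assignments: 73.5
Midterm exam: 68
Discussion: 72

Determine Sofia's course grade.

C+

Portfolio (94) > Term paper (77), so Term paper counts as 94.
Weighted total:
  Portfolio 94 × 0.24 = 22.56
  Term paper 94 × 0.1 = 9.4
  Essays 72 × 0.2 = 14.4
  Assignments 73.5 × 0.17 = 12.495
  Midterm exam 68 × 0.15 = 10.2
  Discussion 72 × 0.14 = 10.08
Sum = 79.135
79.135 is ≥ 77 and < 80 → C+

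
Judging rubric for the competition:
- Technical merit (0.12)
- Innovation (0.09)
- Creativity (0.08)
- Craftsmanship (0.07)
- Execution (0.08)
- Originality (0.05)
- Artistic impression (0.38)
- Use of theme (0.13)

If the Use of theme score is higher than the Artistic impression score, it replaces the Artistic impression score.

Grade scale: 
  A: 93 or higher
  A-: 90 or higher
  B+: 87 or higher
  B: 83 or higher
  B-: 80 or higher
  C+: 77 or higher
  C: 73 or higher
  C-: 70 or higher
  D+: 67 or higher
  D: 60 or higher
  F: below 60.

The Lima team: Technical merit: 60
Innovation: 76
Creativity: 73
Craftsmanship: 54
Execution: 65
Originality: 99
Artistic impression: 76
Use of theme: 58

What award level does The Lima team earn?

C-

Use of theme (58) ≤ Artistic impression (76), so Artistic impression stays at 76.
Weighted total:
  Technical merit 60 × 0.12 = 7.2
  Innovation 76 × 0.09 = 6.84
  Creativity 73 × 0.08 = 5.84
  Craftsmanship 54 × 0.07 = 3.78
  Execution 65 × 0.08 = 5.2
  Originality 99 × 0.05 = 4.95
  Artistic impression 76 × 0.38 = 28.88
  Use of theme 58 × 0.13 = 7.54
Sum = 70.23
70.23 is ≥ 70 and < 73 → C-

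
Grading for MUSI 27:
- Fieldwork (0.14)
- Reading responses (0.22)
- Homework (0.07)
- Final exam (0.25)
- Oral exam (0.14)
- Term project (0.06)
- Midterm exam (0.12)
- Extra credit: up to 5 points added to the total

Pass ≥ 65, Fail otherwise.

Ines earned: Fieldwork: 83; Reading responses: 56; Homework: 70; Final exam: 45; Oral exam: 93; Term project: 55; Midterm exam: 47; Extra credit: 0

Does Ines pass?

Fail

Weighted total:
  Fieldwork 83 × 0.14 = 11.62
  Reading responses 56 × 0.22 = 12.32
  Homework 70 × 0.07 = 4.9
  Final exam 45 × 0.25 = 11.25
  Oral exam 93 × 0.14 = 13.02
  Term project 55 × 0.06 = 3.3
  Midterm exam 47 × 0.12 = 5.64
Sum = 62.05
Extra credit: 62.05 + 0 = 62.05
62.05 < 65 → Fail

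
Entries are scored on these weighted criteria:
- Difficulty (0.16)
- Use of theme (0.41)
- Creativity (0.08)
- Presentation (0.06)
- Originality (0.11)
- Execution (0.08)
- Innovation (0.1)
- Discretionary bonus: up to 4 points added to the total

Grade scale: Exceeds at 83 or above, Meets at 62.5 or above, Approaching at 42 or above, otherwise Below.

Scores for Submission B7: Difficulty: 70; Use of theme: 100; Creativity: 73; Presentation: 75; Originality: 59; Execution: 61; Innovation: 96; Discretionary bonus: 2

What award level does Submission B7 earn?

Exceeds

Weighted total:
  Difficulty 70 × 0.16 = 11.2
  Use of theme 100 × 0.41 = 41
  Creativity 73 × 0.08 = 5.84
  Presentation 75 × 0.06 = 4.5
  Originality 59 × 0.11 = 6.49
  Execution 61 × 0.08 = 4.88
  Innovation 96 × 0.1 = 9.6
Sum = 83.51
Discretionary bonus: 83.51 + 2 = 85.51
85.51 ≥ 83 → Exceeds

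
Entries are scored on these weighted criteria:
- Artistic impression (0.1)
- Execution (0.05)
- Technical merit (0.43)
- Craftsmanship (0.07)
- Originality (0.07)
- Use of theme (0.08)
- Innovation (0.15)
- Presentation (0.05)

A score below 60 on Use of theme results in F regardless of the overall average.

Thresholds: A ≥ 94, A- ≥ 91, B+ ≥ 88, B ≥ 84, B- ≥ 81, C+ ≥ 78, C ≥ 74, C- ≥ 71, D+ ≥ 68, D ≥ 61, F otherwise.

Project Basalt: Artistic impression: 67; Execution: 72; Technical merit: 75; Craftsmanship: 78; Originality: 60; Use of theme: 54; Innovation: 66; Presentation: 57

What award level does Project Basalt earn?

F

Use of theme score 54 < 60: minimum not met.
Weighted total:
  Artistic impression 67 × 0.1 = 6.7
  Execution 72 × 0.05 = 3.6
  Technical merit 75 × 0.43 = 32.25
  Craftsmanship 78 × 0.07 = 5.46
  Originality 60 × 0.07 = 4.2
  Use of theme 54 × 0.08 = 4.32
  Innovation 66 × 0.15 = 9.9
  Presentation 57 × 0.05 = 2.85
Sum = 69.28
Because the Use of theme minimum was not met, the result is F.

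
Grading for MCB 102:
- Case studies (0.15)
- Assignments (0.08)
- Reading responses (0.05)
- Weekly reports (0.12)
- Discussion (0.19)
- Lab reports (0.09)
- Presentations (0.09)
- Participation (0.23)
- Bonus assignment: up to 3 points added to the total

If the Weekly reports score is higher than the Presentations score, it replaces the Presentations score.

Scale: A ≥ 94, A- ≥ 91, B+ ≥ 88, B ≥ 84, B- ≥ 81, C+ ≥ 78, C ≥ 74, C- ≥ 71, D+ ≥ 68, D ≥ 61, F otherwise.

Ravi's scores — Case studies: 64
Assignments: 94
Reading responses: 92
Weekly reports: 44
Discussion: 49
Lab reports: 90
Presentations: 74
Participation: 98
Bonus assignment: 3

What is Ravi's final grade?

Weekly reports (44) ≤ Presentations (74), so Presentations stays at 74.
Weighted total:
  Case studies 64 × 0.15 = 9.6
  Assignments 94 × 0.08 = 7.52
  Reading responses 92 × 0.05 = 4.6
  Weekly reports 44 × 0.12 = 5.28
  Discussion 49 × 0.19 = 9.31
  Lab reports 90 × 0.09 = 8.1
  Presentations 74 × 0.09 = 6.66
  Participation 98 × 0.23 = 22.54
Sum = 73.61
Bonus assignment: 73.61 + 3 = 76.61
76.61 is ≥ 74 and < 78 → C

C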